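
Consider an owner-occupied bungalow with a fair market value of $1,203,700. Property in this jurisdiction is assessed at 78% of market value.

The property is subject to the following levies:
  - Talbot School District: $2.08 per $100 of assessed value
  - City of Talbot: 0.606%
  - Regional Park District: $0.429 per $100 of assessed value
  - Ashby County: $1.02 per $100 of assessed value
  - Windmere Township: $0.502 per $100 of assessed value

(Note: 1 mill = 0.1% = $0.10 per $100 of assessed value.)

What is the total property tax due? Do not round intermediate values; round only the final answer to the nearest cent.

Assessed value = $1,203,700 × 0.78 = $938,886
Talbot School District: $938,886 × 0.0208 = $19,528.8288
City of Talbot: $938,886 × 0.00606 = $5,689.64916
Regional Park District: $938,886 × 0.00429 = $4,027.82094
Ashby County: $938,886 × 0.0102 = $9,576.6372
Windmere Township: $938,886 × 0.00502 = $4,713.20772
Total = $43,536.14382

$43,536.14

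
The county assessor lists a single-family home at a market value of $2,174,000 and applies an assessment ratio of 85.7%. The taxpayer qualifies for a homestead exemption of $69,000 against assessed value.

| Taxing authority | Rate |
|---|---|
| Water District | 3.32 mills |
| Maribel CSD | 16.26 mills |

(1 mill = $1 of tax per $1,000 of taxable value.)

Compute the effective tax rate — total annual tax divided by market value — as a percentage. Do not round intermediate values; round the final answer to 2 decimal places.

1.62%

Assessed value = $2,174,000 × 0.857 = $1,863,118
Taxable value = $1,863,118 − $69,000 = $1,794,118
Water District: $1,794,118 × 0.00332 = $5,956.47176
Maribel CSD: $1,794,118 × 0.01626 = $29,172.35868
Total tax = $35,128.83044
Effective rate = $35,128.83044 ÷ $2,174,000 = 1.62% of market value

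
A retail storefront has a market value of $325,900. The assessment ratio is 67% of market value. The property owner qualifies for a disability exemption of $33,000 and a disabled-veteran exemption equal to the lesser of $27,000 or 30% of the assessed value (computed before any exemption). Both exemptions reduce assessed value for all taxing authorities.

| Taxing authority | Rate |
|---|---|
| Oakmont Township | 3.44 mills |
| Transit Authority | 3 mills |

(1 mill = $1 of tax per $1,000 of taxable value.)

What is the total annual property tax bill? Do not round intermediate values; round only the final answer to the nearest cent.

$1,019.79

Assessed value = $325,900 × 0.67 = $218,353
Disabled-veteran exemption = min($27,000, 30% × $218,353) = min($27,000, $65,505.9) = $27,000 (dollar cap binds)
Taxable value = $218,353 − $33,000 − $27,000 = $158,353
Oakmont Township: $158,353 × 0.00344 = $544.73432
Transit Authority: $158,353 × 0.003 = $475.059
Total = $1,019.79332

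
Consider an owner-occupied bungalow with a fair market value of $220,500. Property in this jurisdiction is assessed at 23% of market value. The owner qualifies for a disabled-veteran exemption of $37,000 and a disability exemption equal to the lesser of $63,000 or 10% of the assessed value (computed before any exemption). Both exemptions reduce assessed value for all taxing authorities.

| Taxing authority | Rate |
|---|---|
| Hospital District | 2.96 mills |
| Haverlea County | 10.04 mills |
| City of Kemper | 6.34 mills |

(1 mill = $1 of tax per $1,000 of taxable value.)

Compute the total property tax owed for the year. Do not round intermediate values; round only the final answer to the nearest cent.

$167.17

Assessed value = $220,500 × 0.23 = $50,715
Disability exemption = min($63,000, 10% × $50,715) = min($63,000, $5,071.5) = $5,071.5 (percentage binds)
Taxable value = $50,715 − $37,000 − $5,071.5 = $8,643.5
Hospital District: $8,643.5 × 0.00296 = $25.58476
Haverlea County: $8,643.5 × 0.01004 = $86.78074
City of Kemper: $8,643.5 × 0.00634 = $54.79979
Total = $167.16529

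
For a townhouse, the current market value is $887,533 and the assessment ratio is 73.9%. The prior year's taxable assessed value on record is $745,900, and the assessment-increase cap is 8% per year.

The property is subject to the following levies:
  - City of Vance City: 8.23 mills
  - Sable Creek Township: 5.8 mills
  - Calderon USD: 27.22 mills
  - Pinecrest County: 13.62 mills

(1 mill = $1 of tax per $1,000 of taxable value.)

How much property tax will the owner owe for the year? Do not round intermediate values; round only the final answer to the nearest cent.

$35,988.51

Uncapped assessed value = $887,533 × 0.739 = $655,886.887
Cap limit = $745,900 × 1.08 = $805,572
Taxable assessed value = min($655,886.887, $805,572) = $655,886.887 (cap does not bind)
City of Vance City: $655,886.887 × 0.00823 = $5,397.94908001
Sable Creek Township: $655,886.887 × 0.0058 = $3,804.1439446
Calderon USD: $655,886.887 × 0.02722 = $17,853.24106414
Pinecrest County: $655,886.887 × 0.01362 = $8,933.17940094
Total = $35,988.51348969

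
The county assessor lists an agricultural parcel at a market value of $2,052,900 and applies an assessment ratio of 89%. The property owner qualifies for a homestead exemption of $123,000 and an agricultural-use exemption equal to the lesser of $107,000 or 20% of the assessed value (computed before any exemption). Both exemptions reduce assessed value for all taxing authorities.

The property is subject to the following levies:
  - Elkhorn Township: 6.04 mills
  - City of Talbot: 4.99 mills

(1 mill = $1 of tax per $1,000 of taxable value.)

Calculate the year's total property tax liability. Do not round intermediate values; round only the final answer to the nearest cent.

Assessed value = $2,052,900 × 0.89 = $1,827,081
Agricultural-use exemption = min($107,000, 20% × $1,827,081) = min($107,000, $365,416.2) = $107,000 (dollar cap binds)
Taxable value = $1,827,081 − $123,000 − $107,000 = $1,597,081
Elkhorn Township: $1,597,081 × 0.00604 = $9,646.36924
City of Talbot: $1,597,081 × 0.00499 = $7,969.43419
Total = $17,615.80343

$17,615.80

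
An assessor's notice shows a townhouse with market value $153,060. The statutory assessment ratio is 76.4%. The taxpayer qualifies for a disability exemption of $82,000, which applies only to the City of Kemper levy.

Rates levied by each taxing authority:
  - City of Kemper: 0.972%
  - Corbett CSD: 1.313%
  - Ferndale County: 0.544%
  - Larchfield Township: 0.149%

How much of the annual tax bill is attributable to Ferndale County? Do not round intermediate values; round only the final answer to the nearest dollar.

$636

Assessed value = $153,060 × 0.764 = $116,937.84
Ferndale County taxable value = $116,937.84 (exemption does not apply)
Ferndale County levy = $116,937.84 × 0.00544 = $636.1418496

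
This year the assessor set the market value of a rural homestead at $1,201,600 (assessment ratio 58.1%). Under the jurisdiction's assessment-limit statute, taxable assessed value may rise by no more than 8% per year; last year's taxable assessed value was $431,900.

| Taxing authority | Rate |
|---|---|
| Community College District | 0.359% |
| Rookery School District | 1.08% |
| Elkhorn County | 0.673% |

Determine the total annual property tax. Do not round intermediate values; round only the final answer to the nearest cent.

$9,851.47

Uncapped assessed value = $1,201,600 × 0.581 = $698,129.6
Cap limit = $431,900 × 1.08 = $466,452
Taxable assessed value = min($698,129.6, $466,452) = $466,452 (cap binds)
Community College District: $466,452 × 0.00359 = $1,674.56268
Rookery School District: $466,452 × 0.0108 = $5,037.6816
Elkhorn County: $466,452 × 0.00673 = $3,139.22196
Total = $9,851.46624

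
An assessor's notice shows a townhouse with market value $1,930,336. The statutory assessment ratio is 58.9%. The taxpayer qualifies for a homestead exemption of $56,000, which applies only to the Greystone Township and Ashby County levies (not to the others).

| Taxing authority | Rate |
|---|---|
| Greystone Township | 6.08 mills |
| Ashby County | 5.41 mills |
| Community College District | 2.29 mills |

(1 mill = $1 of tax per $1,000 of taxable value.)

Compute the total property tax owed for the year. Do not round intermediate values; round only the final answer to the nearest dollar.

$15,024

Assessed value = $1,930,336 × 0.589 = $1,136,967.904
Greystone Township: ($1,136,967.904 − $56,000) × 0.00608 = $1,080,967.904 × 0.00608 = $6,572.28485632
Ashby County: ($1,136,967.904 − $56,000) × 0.00541 = $1,080,967.904 × 0.00541 = $5,848.03636064
Community College District: $1,136,967.904 × 0.00229 = $2,603.65650016
Total = $15,023.97771712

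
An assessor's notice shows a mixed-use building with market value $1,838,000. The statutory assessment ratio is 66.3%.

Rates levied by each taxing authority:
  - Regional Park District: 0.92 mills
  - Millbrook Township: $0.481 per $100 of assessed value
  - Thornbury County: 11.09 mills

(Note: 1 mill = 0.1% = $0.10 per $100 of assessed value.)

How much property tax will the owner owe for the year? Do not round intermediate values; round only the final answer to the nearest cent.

$20,496.75

Assessed value = $1,838,000 × 0.663 = $1,218,594
Regional Park District: $1,218,594 × 0.00092 = $1,121.10648
Millbrook Township: $1,218,594 × 0.00481 = $5,861.43714
Thornbury County: $1,218,594 × 0.01109 = $13,514.20746
Total = $20,496.75108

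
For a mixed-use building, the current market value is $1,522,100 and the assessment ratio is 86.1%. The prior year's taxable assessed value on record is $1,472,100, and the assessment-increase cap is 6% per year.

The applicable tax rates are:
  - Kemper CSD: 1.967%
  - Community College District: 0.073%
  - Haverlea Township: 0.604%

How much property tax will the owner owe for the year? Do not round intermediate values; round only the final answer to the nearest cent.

Uncapped assessed value = $1,522,100 × 0.861 = $1,310,528.1
Cap limit = $1,472,100 × 1.06 = $1,560,426
Taxable assessed value = min($1,310,528.1, $1,560,426) = $1,310,528.1 (cap does not bind)
Kemper CSD: $1,310,528.1 × 0.01967 = $25,778.087727
Community College District: $1,310,528.1 × 0.00073 = $956.685513
Haverlea Township: $1,310,528.1 × 0.00604 = $7,915.589724
Total = $34,650.362964

$34,650.36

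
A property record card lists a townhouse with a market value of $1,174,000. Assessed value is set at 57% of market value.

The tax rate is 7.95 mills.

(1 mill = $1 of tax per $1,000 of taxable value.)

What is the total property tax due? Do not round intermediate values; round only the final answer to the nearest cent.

$5,319.98

Assessed value = $1,174,000 × 0.57 = $669,180
Tax = $669,180 × 0.00795 = $5,319.981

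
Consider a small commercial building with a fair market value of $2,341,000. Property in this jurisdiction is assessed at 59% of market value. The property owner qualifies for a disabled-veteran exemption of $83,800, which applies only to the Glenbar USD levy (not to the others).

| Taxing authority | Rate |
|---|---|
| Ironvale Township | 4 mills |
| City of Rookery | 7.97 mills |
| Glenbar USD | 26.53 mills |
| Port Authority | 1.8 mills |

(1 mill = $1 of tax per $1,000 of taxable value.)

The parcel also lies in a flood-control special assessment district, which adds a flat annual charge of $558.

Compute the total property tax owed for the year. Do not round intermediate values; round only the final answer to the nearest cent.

Assessed value = $2,341,000 × 0.59 = $1,381,190
Ironvale Township: $1,381,190 × 0.004 = $5,524.76
City of Rookery: $1,381,190 × 0.00797 = $11,008.0843
Glenbar USD: ($1,381,190 − $83,800) × 0.02653 = $1,297,390 × 0.02653 = $34,419.7567
Port Authority: $1,381,190 × 0.0018 = $2,486.142
Levies subtotal = $53,438.743
Total = $53,438.743 + $558 = $53,996.743

$53,996.74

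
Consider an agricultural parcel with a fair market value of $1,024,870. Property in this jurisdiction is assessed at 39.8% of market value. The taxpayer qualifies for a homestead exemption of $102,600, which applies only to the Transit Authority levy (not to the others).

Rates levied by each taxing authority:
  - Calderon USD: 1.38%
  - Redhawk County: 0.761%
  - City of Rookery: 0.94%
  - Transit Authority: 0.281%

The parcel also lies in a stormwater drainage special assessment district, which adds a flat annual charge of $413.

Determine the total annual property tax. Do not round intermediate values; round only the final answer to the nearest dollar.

$13,838

Assessed value = $1,024,870 × 0.398 = $407,898.26
Calderon USD: $407,898.26 × 0.0138 = $5,628.995988
Redhawk County: $407,898.26 × 0.00761 = $3,104.1057586
City of Rookery: $407,898.26 × 0.0094 = $3,834.243644
Transit Authority: ($407,898.26 − $102,600) × 0.00281 = $305,298.26 × 0.00281 = $857.8881106
Levies subtotal = $13,425.2335012
Total = $13,425.2335012 + $413 = $13,838.2335012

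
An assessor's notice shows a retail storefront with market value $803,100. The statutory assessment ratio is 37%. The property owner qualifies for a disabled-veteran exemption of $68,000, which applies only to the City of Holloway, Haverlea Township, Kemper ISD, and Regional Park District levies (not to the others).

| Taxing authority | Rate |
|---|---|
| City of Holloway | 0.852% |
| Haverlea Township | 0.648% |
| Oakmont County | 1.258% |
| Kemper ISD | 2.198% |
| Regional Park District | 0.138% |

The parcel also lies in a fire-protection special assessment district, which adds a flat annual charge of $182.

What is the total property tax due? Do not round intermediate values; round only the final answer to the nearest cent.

Assessed value = $803,100 × 0.37 = $297,147
City of Holloway: ($297,147 − $68,000) × 0.00852 = $229,147 × 0.00852 = $1,952.33244
Haverlea Township: ($297,147 − $68,000) × 0.00648 = $229,147 × 0.00648 = $1,484.87256
Oakmont County: $297,147 × 0.01258 = $3,738.10926
Kemper ISD: ($297,147 − $68,000) × 0.02198 = $229,147 × 0.02198 = $5,036.65106
Regional Park District: ($297,147 − $68,000) × 0.00138 = $229,147 × 0.00138 = $316.22286
Levies subtotal = $12,528.18818
Total = $12,528.18818 + $182 = $12,710.18818

$12,710.19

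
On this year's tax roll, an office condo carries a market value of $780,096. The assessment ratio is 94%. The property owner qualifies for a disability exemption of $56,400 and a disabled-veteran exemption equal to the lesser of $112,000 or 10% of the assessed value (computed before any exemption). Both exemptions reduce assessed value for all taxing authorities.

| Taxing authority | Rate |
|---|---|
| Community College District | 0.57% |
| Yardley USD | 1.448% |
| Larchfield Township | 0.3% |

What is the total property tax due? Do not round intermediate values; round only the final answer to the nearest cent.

Assessed value = $780,096 × 0.94 = $733,290.24
Disabled-veteran exemption = min($112,000, 10% × $733,290.24) = min($112,000, $73,329.024) = $73,329.024 (percentage binds)
Taxable value = $733,290.24 − $56,400 − $73,329.024 = $603,561.216
Community College District: $603,561.216 × 0.0057 = $3,440.2989312
Yardley USD: $603,561.216 × 0.01448 = $8,739.56640768
Larchfield Township: $603,561.216 × 0.003 = $1,810.683648
Total = $13,990.54898688

$13,990.55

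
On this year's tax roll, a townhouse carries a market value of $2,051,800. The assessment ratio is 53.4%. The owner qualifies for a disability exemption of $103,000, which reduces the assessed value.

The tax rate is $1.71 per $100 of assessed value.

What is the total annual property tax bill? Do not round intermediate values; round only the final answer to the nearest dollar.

$16,975

Assessed value = $2,051,800 × 0.534 = $1,095,661.2
Taxable value = $1,095,661.2 − $103,000 = $992,661.2
Tax = $992,661.2 × 0.0171 = $16,974.50652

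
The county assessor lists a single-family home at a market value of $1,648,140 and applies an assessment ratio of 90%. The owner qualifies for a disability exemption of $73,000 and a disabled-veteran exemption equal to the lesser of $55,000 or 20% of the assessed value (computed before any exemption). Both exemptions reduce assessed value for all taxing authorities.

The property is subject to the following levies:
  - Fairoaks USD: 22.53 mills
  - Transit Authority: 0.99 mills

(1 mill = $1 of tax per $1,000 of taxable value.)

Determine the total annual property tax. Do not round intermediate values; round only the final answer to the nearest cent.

Assessed value = $1,648,140 × 0.9 = $1,483,326
Disabled-veteran exemption = min($55,000, 20% × $1,483,326) = min($55,000, $296,665.2) = $55,000 (dollar cap binds)
Taxable value = $1,483,326 − $73,000 − $55,000 = $1,355,326
Fairoaks USD: $1,355,326 × 0.02253 = $30,535.49478
Transit Authority: $1,355,326 × 0.00099 = $1,341.77274
Total = $31,877.26752

$31,877.27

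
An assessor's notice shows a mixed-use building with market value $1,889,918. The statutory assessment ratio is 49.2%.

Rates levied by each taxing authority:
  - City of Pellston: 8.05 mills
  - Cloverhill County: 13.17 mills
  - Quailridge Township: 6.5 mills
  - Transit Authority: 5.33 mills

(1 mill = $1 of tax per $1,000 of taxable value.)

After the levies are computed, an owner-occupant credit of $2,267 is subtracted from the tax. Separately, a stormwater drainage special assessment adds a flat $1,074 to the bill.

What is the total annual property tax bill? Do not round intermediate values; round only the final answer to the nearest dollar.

$29,538

Assessed value = $1,889,918 × 0.492 = $929,839.656
City of Pellston: $929,839.656 × 0.00805 = $7,485.2092308
Cloverhill County: $929,839.656 × 0.01317 = $12,245.98826952
Quailridge Township: $929,839.656 × 0.0065 = $6,043.957764
Transit Authority: $929,839.656 × 0.00533 = $4,956.04536648
Levies subtotal = $30,731.2006308
After credit = $30,731.2006308 − $2,267 = $28,464.2006308
Total = $28,464.2006308 + $1,074 = $29,538.2006308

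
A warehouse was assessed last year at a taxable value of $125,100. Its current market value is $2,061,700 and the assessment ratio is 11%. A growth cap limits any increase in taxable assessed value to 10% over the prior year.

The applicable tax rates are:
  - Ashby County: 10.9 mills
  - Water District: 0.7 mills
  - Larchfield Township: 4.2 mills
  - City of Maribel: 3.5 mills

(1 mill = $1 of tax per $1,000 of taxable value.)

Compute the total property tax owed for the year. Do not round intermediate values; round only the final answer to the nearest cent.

$2,655.87

Uncapped assessed value = $2,061,700 × 0.11 = $226,787
Cap limit = $125,100 × 1.1 = $137,610
Taxable assessed value = min($226,787, $137,610) = $137,610 (cap binds)
Ashby County: $137,610 × 0.0109 = $1,499.949
Water District: $137,610 × 0.0007 = $96.327
Larchfield Township: $137,610 × 0.0042 = $577.962
City of Maribel: $137,610 × 0.0035 = $481.635
Total = $2,655.873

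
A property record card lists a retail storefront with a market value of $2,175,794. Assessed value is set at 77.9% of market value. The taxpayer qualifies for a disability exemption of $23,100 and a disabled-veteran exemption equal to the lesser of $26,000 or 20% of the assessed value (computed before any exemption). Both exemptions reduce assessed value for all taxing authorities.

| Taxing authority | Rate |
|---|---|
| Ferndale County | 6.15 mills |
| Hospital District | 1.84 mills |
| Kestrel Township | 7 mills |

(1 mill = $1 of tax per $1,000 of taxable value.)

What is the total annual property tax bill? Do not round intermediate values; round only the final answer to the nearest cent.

Assessed value = $2,175,794 × 0.779 = $1,694,943.526
Disabled-veteran exemption = min($26,000, 20% × $1,694,943.526) = min($26,000, $338,988.7052) = $26,000 (dollar cap binds)
Taxable value = $1,694,943.526 − $23,100 − $26,000 = $1,645,843.526
Ferndale County: $1,645,843.526 × 0.00615 = $10,121.9376849
Hospital District: $1,645,843.526 × 0.00184 = $3,028.35208784
Kestrel Township: $1,645,843.526 × 0.007 = $11,520.904682
Total = $24,671.19445474

$24,671.19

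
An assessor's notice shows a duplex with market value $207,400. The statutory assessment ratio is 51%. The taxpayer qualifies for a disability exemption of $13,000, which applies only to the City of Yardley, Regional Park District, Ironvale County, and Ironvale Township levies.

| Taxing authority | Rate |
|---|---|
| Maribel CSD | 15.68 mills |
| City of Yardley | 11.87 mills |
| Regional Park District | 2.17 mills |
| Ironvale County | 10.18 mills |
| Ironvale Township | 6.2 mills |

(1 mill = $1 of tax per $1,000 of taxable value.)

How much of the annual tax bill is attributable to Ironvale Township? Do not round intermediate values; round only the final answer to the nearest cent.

Assessed value = $207,400 × 0.51 = $105,774
Ironvale Township taxable value = $105,774 − $13,000 = $92,774
Ironvale Township levy = $92,774 × 0.0062 = $575.1988

$575.20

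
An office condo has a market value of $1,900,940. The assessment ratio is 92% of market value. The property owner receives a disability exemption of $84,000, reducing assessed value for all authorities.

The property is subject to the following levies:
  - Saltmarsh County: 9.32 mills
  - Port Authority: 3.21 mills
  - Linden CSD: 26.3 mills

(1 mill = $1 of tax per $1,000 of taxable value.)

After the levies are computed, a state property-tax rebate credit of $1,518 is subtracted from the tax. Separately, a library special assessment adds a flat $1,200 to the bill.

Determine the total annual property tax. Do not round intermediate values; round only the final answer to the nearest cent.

$64,328.70

Assessed value = $1,900,940 × 0.92 = $1,748,864.8
Taxable value = $1,748,864.8 − $84,000 = $1,664,864.8
Saltmarsh County: $1,664,864.8 × 0.00932 = $15,516.539936
Port Authority: $1,664,864.8 × 0.00321 = $5,344.216008
Linden CSD: $1,664,864.8 × 0.0263 = $43,785.94424
Levies subtotal = $64,646.700184
After credit = $64,646.700184 − $1,518 = $63,128.700184
Total = $63,128.700184 + $1,200 = $64,328.700184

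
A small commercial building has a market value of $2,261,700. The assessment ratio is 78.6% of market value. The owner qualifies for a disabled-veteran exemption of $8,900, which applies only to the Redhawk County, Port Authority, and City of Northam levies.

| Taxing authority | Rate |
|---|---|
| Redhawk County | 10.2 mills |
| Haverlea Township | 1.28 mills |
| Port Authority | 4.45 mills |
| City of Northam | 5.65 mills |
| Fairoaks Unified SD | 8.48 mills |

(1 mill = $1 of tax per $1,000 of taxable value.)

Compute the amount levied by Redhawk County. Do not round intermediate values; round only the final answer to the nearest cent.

$18,041.72

Assessed value = $2,261,700 × 0.786 = $1,777,696.2
Redhawk County taxable value = $1,777,696.2 − $8,900 = $1,768,796.2
Redhawk County levy = $1,768,796.2 × 0.0102 = $18,041.72124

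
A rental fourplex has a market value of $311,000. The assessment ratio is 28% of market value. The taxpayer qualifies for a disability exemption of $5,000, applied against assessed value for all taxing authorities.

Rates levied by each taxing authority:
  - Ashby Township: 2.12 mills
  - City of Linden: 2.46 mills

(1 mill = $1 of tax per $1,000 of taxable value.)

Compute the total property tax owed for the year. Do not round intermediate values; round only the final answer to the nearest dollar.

$376

Assessed value = $311,000 × 0.28 = $87,080
Taxable value = $87,080 − $5,000 = $82,080
Ashby Township: $82,080 × 0.00212 = $174.0096
City of Linden: $82,080 × 0.00246 = $201.9168
Total = $174.0096 + $201.9168 = $375.9264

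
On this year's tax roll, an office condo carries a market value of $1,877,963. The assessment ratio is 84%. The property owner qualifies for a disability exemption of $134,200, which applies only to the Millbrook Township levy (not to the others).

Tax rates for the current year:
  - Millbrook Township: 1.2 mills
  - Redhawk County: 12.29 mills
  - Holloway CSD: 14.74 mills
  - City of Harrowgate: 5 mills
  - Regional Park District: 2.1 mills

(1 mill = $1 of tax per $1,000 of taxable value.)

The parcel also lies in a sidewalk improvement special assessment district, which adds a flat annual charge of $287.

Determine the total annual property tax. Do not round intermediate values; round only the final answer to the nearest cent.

Assessed value = $1,877,963 × 0.84 = $1,577,488.92
Millbrook Township: ($1,577,488.92 − $134,200) × 0.0012 = $1,443,288.92 × 0.0012 = $1,731.946704
Redhawk County: $1,577,488.92 × 0.01229 = $19,387.3388268
Holloway CSD: $1,577,488.92 × 0.01474 = $23,252.1866808
City of Harrowgate: $1,577,488.92 × 0.005 = $7,887.4446
Regional Park District: $1,577,488.92 × 0.0021 = $3,312.726732
Levies subtotal = $55,571.6435436
Total = $55,571.6435436 + $287 = $55,858.6435436

$55,858.64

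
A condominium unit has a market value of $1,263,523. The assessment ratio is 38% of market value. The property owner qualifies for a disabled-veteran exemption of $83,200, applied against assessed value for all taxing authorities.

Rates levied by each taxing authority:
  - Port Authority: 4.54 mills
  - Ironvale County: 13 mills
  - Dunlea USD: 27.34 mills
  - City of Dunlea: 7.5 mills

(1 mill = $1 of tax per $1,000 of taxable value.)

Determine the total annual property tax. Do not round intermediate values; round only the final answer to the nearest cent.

$20,791.65

Assessed value = $1,263,523 × 0.38 = $480,138.74
Taxable value = $480,138.74 − $83,200 = $396,938.74
Port Authority: $396,938.74 × 0.00454 = $1,802.1018796
Ironvale County: $396,938.74 × 0.013 = $5,160.20362
Dunlea USD: $396,938.74 × 0.02734 = $10,852.3051516
City of Dunlea: $396,938.74 × 0.0075 = $2,977.04055
Total = $1,802.1018796 + $5,160.20362 + $10,852.3051516 + $2,977.04055 = $20,791.6512012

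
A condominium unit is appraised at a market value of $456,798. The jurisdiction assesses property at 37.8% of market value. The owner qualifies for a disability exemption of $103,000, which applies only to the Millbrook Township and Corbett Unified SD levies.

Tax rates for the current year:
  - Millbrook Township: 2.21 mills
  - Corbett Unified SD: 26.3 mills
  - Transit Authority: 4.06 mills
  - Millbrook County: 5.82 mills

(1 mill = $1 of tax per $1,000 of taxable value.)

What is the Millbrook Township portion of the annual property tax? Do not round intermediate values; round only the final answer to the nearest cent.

$153.97

Assessed value = $456,798 × 0.378 = $172,669.644
Millbrook Township taxable value = $172,669.644 − $103,000 = $69,669.644
Millbrook Township levy = $69,669.644 × 0.00221 = $153.96991324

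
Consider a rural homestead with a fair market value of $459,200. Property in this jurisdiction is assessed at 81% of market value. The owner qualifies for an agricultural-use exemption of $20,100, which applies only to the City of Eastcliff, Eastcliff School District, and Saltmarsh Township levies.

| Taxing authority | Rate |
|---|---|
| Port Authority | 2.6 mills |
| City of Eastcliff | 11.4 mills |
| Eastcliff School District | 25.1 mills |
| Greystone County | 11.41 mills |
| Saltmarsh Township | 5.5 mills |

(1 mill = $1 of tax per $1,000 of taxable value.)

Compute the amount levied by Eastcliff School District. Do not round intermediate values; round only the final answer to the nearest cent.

Assessed value = $459,200 × 0.81 = $371,952
Eastcliff School District taxable value = $371,952 − $20,100 = $351,852
Eastcliff School District levy = $351,852 × 0.0251 = $8,831.4852

$8,831.49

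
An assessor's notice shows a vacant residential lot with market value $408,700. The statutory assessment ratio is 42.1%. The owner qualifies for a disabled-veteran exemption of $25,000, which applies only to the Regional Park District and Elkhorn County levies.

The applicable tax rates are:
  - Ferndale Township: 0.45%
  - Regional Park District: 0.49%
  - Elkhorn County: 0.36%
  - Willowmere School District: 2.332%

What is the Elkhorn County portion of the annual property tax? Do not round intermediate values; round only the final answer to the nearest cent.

$529.43

Assessed value = $408,700 × 0.421 = $172,062.7
Elkhorn County taxable value = $172,062.7 − $25,000 = $147,062.7
Elkhorn County levy = $147,062.7 × 0.0036 = $529.42572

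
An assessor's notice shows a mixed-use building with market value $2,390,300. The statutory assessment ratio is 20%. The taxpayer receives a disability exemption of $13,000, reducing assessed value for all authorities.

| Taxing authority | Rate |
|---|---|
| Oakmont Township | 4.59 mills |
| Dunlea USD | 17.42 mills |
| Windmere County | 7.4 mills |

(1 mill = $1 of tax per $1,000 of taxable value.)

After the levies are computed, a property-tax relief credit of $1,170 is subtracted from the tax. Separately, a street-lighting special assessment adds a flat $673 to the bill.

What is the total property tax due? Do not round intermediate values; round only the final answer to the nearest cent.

$13,180.41

Assessed value = $2,390,300 × 0.2 = $478,060
Taxable value = $478,060 − $13,000 = $465,060
Oakmont Township: $465,060 × 0.00459 = $2,134.6254
Dunlea USD: $465,060 × 0.01742 = $8,101.3452
Windmere County: $465,060 × 0.0074 = $3,441.444
Levies subtotal = $13,677.4146
After credit = $13,677.4146 − $1,170 = $12,507.4146
Total = $12,507.4146 + $673 = $13,180.4146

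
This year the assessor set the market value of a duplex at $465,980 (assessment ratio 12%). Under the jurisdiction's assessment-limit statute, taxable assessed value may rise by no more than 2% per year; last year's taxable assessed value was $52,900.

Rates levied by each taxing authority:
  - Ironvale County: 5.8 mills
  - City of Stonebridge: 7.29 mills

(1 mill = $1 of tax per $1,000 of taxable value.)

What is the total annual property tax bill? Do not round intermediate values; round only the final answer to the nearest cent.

$706.31

Uncapped assessed value = $465,980 × 0.12 = $55,917.6
Cap limit = $52,900 × 1.02 = $53,958
Taxable assessed value = min($55,917.6, $53,958) = $53,958 (cap binds)
Ironvale County: $53,958 × 0.0058 = $312.9564
City of Stonebridge: $53,958 × 0.00729 = $393.35382
Total = $706.31022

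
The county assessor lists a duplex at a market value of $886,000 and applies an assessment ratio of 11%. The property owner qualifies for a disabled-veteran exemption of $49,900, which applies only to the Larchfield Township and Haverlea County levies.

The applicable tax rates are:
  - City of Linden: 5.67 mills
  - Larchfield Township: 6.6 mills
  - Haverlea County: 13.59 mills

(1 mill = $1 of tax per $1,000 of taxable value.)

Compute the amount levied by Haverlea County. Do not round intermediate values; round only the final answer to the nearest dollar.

Assessed value = $886,000 × 0.11 = $97,460
Haverlea County taxable value = $97,460 − $49,900 = $47,560
Haverlea County levy = $47,560 × 0.01359 = $646.3404

$646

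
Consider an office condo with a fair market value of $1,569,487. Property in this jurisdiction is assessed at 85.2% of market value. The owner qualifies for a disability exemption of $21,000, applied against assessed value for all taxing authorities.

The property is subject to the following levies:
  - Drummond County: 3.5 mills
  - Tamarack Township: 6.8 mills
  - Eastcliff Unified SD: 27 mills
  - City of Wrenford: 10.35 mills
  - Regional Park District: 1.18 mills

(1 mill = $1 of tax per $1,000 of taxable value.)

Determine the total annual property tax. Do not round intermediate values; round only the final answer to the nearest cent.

$64,270.19

Assessed value = $1,569,487 × 0.852 = $1,337,202.924
Taxable value = $1,337,202.924 − $21,000 = $1,316,202.924
Drummond County: $1,316,202.924 × 0.0035 = $4,606.710234
Tamarack Township: $1,316,202.924 × 0.0068 = $8,950.1798832
Eastcliff Unified SD: $1,316,202.924 × 0.027 = $35,537.478948
City of Wrenford: $1,316,202.924 × 0.01035 = $13,622.7002634
Regional Park District: $1,316,202.924 × 0.00118 = $1,553.11945032
Total = $4,606.710234 + $8,950.1798832 + $35,537.478948 + $13,622.7002634 + $1,553.11945032 = $64,270.18877892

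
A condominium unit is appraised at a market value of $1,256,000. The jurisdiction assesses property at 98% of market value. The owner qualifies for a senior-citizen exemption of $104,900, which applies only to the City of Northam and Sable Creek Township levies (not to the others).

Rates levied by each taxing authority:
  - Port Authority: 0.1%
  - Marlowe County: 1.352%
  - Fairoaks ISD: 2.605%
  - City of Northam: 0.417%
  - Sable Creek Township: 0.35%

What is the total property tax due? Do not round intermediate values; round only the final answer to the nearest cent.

$58,573.07

Assessed value = $1,256,000 × 0.98 = $1,230,880
Port Authority: $1,230,880 × 0.001 = $1,230.88
Marlowe County: $1,230,880 × 0.01352 = $16,641.4976
Fairoaks ISD: $1,230,880 × 0.02605 = $32,064.424
City of Northam: ($1,230,880 − $104,900) × 0.00417 = $1,125,980 × 0.00417 = $4,695.3366
Sable Creek Township: ($1,230,880 − $104,900) × 0.0035 = $1,125,980 × 0.0035 = $3,940.93
Total = $58,573.0682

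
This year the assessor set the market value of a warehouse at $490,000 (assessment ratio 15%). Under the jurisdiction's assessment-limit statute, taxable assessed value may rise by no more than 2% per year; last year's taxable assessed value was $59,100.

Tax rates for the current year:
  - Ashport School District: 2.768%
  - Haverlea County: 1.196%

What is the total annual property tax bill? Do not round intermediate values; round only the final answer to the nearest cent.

$2,389.58

Uncapped assessed value = $490,000 × 0.15 = $73,500
Cap limit = $59,100 × 1.02 = $60,282
Taxable assessed value = min($73,500, $60,282) = $60,282 (cap binds)
Ashport School District: $60,282 × 0.02768 = $1,668.60576
Haverlea County: $60,282 × 0.01196 = $720.97272
Total = $2,389.57848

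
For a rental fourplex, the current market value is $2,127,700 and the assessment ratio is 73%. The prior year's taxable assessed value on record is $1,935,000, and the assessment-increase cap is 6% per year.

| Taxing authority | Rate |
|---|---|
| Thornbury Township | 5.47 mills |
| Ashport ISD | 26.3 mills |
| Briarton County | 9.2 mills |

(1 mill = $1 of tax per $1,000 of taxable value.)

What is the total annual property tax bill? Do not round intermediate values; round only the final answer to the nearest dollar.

$63,635

Uncapped assessed value = $2,127,700 × 0.73 = $1,553,221
Cap limit = $1,935,000 × 1.06 = $2,051,100
Taxable assessed value = min($1,553,221, $2,051,100) = $1,553,221 (cap does not bind)
Thornbury Township: $1,553,221 × 0.00547 = $8,496.11887
Ashport ISD: $1,553,221 × 0.0263 = $40,849.7123
Briarton County: $1,553,221 × 0.0092 = $14,289.6332
Total = $63,635.46437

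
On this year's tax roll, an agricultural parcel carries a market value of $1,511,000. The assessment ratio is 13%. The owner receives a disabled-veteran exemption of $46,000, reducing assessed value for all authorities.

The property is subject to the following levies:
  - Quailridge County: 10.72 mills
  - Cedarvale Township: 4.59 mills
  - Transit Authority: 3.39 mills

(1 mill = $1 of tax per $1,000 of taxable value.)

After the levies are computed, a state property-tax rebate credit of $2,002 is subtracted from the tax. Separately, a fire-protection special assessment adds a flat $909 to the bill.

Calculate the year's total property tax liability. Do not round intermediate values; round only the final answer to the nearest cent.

$1,720.04

Assessed value = $1,511,000 × 0.13 = $196,430
Taxable value = $196,430 − $46,000 = $150,430
Quailridge County: $150,430 × 0.01072 = $1,612.6096
Cedarvale Township: $150,430 × 0.00459 = $690.4737
Transit Authority: $150,430 × 0.00339 = $509.9577
Levies subtotal = $2,813.041
After credit = $2,813.041 − $2,002 = $811.041
Total = $811.041 + $909 = $1,720.041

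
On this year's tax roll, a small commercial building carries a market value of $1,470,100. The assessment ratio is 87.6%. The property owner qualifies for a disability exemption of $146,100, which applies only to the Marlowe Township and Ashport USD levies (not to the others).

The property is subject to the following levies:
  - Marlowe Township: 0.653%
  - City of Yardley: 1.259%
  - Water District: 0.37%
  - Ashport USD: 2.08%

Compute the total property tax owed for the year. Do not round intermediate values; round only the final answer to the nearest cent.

$52,181.25

Assessed value = $1,470,100 × 0.876 = $1,287,807.6
Marlowe Township: ($1,287,807.6 − $146,100) × 0.00653 = $1,141,707.6 × 0.00653 = $7,455.350628
City of Yardley: $1,287,807.6 × 0.01259 = $16,213.497684
Water District: $1,287,807.6 × 0.0037 = $4,764.88812
Ashport USD: ($1,287,807.6 − $146,100) × 0.0208 = $1,141,707.6 × 0.0208 = $23,747.51808
Total = $52,181.254512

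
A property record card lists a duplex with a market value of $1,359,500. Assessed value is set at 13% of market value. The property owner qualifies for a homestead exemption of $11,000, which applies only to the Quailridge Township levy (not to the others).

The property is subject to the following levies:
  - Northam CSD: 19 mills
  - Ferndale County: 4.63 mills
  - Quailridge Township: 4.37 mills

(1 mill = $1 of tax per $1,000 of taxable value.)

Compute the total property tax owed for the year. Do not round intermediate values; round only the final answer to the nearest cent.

Assessed value = $1,359,500 × 0.13 = $176,735
Northam CSD: $176,735 × 0.019 = $3,357.965
Ferndale County: $176,735 × 0.00463 = $818.28305
Quailridge Township: ($176,735 − $11,000) × 0.00437 = $165,735 × 0.00437 = $724.26195
Total = $4,900.51

$4,900.51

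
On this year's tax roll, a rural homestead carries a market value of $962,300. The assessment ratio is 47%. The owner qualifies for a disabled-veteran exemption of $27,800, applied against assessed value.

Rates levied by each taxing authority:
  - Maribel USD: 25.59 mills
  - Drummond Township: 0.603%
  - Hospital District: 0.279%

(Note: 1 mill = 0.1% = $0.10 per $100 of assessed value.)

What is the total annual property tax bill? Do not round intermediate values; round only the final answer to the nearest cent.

Assessed value = $962,300 × 0.47 = $452,281
Taxable value = $452,281 − $27,800 = $424,481
Maribel USD: $424,481 × 0.02559 = $10,862.46879
Drummond Township: $424,481 × 0.00603 = $2,559.62043
Hospital District: $424,481 × 0.00279 = $1,184.30199
Total = $14,606.39121

$14,606.39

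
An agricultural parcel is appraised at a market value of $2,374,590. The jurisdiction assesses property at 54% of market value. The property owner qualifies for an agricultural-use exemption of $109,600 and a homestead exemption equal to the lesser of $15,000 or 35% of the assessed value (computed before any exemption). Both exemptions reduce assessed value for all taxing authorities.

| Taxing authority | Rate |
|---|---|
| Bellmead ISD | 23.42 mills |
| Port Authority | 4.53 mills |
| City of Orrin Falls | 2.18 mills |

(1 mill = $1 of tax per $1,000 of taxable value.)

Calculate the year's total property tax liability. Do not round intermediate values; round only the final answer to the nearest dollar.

$34,881

Assessed value = $2,374,590 × 0.54 = $1,282,278.6
Homestead exemption = min($15,000, 35% × $1,282,278.6) = min($15,000, $448,797.51) = $15,000 (dollar cap binds)
Taxable value = $1,282,278.6 − $109,600 − $15,000 = $1,157,678.6
Bellmead ISD: $1,157,678.6 × 0.02342 = $27,112.832812
Port Authority: $1,157,678.6 × 0.00453 = $5,244.284058
City of Orrin Falls: $1,157,678.6 × 0.00218 = $2,523.739348
Total = $34,880.856218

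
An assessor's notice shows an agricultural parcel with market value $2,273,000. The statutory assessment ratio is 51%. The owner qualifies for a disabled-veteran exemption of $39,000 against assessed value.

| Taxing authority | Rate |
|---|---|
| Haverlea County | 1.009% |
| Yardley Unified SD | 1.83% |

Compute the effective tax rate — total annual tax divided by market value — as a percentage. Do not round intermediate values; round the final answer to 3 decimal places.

1.399%

Assessed value = $2,273,000 × 0.51 = $1,159,230
Taxable value = $1,159,230 − $39,000 = $1,120,230
Haverlea County: $1,120,230 × 0.01009 = $11,303.1207
Yardley Unified SD: $1,120,230 × 0.0183 = $20,500.209
Total tax = $31,803.3297
Effective rate = $31,803.3297 ÷ $2,273,000 = 1.399% of market value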